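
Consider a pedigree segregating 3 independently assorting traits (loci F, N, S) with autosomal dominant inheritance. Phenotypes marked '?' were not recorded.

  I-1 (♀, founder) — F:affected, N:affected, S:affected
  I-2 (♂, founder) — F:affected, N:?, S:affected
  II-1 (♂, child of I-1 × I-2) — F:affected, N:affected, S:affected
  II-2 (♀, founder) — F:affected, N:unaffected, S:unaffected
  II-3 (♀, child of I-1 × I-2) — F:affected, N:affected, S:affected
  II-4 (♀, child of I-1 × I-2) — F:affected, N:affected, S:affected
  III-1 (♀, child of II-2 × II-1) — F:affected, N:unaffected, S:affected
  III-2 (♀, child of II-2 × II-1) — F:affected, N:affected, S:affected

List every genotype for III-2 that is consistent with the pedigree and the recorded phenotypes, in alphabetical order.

F/I-1 aff ·: Ff|FF
F/I-2 aff ·: Ff|FF
F/II-1 aff I-1×I-2: Ff|FF
F/II-2 aff ·: Ff|FF
F/II-3 aff I-1×I-2: Ff|FF
F/II-4 aff I-1×I-2: Ff|FF
F/III-1 aff II-2×II-1: Ff|FF
F/III-2 aff II-2×II-1: Ff|FF
⇒ F over [I-1,I-2,II-1,II-2,II-3,II-4,III-1,III-2]: 161 consistent
N/I-1 aff ·: Nn|NN
N/I-2 ? ·: nn|Nn|NN
N/II-1 aff I-1×I-2: Nn
N/II-2 un ·: nn
N/II-3 aff I-1×I-2: Nn|NN
N/II-4 aff I-1×I-2: Nn|NN
N/III-1 un II-2×II-1: nn
N/III-2 aff II-2×II-1: Nn
⇒ N over [I-1,I-2,II-1,II-2,II-3,II-4,III-1,III-2]: 14 consistent
S/I-1 aff ·: Ss|SS
S/I-2 aff ·: Ss|SS
S/II-1 aff I-1×I-2: Ss|SS
S/II-2 un ·: ss
S/II-3 aff I-1×I-2: Ss|SS
S/II-4 aff I-1×I-2: Ss|SS
S/III-1 aff II-2×II-1: Ss
S/III-2 aff II-2×II-1: Ss
⇒ S over [I-1,I-2,II-1,II-2,II-3,II-4,III-1,III-2]: 25 consistent

III-2 ∈ {FF Nn Ss, Ff Nn Ss}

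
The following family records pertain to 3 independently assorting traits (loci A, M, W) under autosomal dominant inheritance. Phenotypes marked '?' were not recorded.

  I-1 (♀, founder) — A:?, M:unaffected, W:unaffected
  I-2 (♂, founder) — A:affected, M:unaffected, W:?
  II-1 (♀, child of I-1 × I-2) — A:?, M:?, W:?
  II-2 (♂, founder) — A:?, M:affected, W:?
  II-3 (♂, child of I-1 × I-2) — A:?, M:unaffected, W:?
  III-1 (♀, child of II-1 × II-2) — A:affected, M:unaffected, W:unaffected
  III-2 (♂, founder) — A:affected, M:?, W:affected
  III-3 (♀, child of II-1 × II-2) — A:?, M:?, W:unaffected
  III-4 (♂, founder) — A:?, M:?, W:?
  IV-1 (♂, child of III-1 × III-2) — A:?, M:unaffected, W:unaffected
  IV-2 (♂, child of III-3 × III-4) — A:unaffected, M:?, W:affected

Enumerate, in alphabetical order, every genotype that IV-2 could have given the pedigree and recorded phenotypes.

A/I-1 ? ·: aa|Aa|AA
A/I-2 aff ·: Aa|AA
A/II-1 ? I-1×I-2: aa|Aa|AA
A/II-2 ? ·: aa|Aa|AA
A/II-3 ? I-1×I-2: aa|Aa|AA
A/III-1 aff II-1×II-2: Aa|AA
A/III-2 aff ·: Aa|AA
A/III-3 ? II-1×II-2: aa|Aa
A/III-4 ? ·: aa|Aa
A/IV-1 ? III-1×III-2: aa|Aa|AA
A/IV-2 un III-3×III-4: aa
⇒ A over [I-1,I-2,II-1,II-2,II-3,III-1,III-2,III-3,III-4,IV-1,IV-2]: 1038 consistent
M/I-1 un ·: mm
M/I-2 un ·: mm
M/II-1 ? I-1×I-2: mm
M/II-2 aff ·: Mm
M/II-3 un I-1×I-2: mm
M/III-1 un II-1×II-2: mm
M/III-2 ? ·: mm|Mm
M/III-3 ? II-1×II-2: mm|Mm
M/III-4 ? ·: mm|Mm|MM
M/IV-1 un III-1×III-2: mm
M/IV-2 ? III-3×III-4: mm|Mm|MM
⇒ M over [I-1,I-2,II-1,II-2,II-3,III-1,III-2,III-3,III-4,IV-1,IV-2]: 22 consistent
W/I-1 un ·: ww
W/I-2 ? ·: ww|Ww|WW
W/II-1 ? I-1×I-2: ww|Ww
W/II-2 ? ·: ww|Ww
W/II-3 ? I-1×I-2: ww|Ww
W/III-1 un II-1×II-2: ww
W/III-2 aff ·: Ww
W/III-3 un II-1×II-2: ww
W/III-4 ? ·: Ww|WW
W/IV-1 un III-1×III-2: ww
W/IV-2 aff III-3×III-4: Ww
⇒ W over [I-1,I-2,II-1,II-2,II-3,III-1,III-2,III-3,III-4,IV-1,IV-2]: 24 consistent

IV-2 ∈ {aa MM Ww, aa Mm Ww, aa mm Ww}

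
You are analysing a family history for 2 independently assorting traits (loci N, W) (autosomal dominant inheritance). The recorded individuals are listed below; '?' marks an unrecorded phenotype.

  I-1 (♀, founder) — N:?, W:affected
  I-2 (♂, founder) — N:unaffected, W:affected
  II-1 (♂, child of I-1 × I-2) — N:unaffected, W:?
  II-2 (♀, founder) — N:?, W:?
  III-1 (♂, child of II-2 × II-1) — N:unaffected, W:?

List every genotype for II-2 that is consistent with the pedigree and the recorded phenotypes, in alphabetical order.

II-2 ∈ {Nn WW, Nn Ww, Nn ww, nn WW, nn Ww, nn ww}

N/I-1 ? ·: nn|Nn
N/I-2 un ·: nn
N/II-1 un I-1×I-2: nn
N/II-2 ? ·: nn|Nn
N/III-1 un II-2×II-1: nn
⇒ N over [I-1,I-2,II-1,II-2,III-1]: 4 consistent
W/I-1 aff ·: Ww|WW
W/I-2 aff ·: Ww|WW
W/II-1 ? I-1×I-2: ww|Ww|WW
W/II-2 ? ·: ww|Ww|WW
W/III-1 ? II-2×II-1: ww|Ww|WW
⇒ W over [I-1,I-2,II-1,II-2,III-1]: 41 consistent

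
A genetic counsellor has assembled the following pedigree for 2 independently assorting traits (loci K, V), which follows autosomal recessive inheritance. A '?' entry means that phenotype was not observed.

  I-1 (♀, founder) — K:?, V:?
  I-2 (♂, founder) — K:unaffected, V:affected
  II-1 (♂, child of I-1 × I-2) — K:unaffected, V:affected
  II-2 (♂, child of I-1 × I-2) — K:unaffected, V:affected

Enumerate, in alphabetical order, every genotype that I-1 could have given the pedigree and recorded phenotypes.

K/I-1 ? ·: KK|Kk|kk
K/I-2 un ·: KK|Kk
K/II-1 un I-1×I-2: KK|Kk
K/II-2 un I-1×I-2: KK|Kk
⇒ K over [I-1,I-2,II-1,II-2]: 15 consistent
V/I-1 ? ·: Vv|vv
V/I-2 aff ·: vv
V/II-1 aff I-1×I-2: vv
V/II-2 aff I-1×I-2: vv
⇒ V over [I-1,I-2,II-1,II-2]: 2 consistent

I-1 ∈ {KK Vv, KK vv, Kk Vv, Kk vv, kk Vv, kk vv}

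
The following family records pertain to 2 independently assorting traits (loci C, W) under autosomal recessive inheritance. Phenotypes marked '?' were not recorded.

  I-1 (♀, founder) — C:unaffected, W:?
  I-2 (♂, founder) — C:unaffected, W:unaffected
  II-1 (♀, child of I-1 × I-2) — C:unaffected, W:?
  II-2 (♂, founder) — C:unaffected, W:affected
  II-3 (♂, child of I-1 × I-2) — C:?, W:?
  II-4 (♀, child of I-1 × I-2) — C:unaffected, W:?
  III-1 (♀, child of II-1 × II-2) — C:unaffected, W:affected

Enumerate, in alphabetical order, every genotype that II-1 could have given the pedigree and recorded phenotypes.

C/I-1 un ·: CC|Cc
C/I-2 un ·: CC|Cc
C/II-1 un I-1×I-2: CC|Cc
C/II-2 un ·: CC|Cc
C/II-3 ? I-1×I-2: CC|Cc|cc
C/II-4 un I-1×I-2: CC|Cc
C/III-1 un II-1×II-2: CC|Cc
⇒ C over [I-1,I-2,II-1,II-2,II-3,II-4,III-1]: 101 consistent
W/I-1 ? ·: WW|Ww|ww
W/I-2 un ·: WW|Ww
W/II-1 ? I-1×I-2: Ww|ww
W/II-2 aff ·: ww
W/II-3 ? I-1×I-2: WW|Ww|ww
W/II-4 ? I-1×I-2: WW|Ww|ww
W/III-1 aff II-1×II-2: ww
⇒ W over [I-1,I-2,II-1,II-2,II-3,II-4,III-1]: 35 consistent

II-1 ∈ {CC Ww, CC ww, Cc Ww, Cc ww}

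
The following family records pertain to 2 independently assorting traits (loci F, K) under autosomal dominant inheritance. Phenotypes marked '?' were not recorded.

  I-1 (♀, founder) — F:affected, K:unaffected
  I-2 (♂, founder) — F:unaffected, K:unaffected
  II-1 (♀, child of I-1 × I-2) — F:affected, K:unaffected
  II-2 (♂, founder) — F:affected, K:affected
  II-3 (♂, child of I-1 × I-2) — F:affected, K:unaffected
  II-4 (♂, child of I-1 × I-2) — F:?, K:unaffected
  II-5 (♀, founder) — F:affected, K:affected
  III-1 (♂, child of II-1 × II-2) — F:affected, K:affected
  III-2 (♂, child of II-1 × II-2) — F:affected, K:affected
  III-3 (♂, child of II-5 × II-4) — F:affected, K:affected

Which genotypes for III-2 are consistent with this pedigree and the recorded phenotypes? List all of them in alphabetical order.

F/I-1 aff ·: Ff|FF
F/I-2 un ·: ff
F/II-1 aff I-1×I-2: Ff
F/II-2 aff ·: Ff|FF
F/II-3 aff I-1×I-2: Ff
F/II-4 ? I-1×I-2: ff|Ff
F/II-5 aff ·: Ff|FF
F/III-1 aff II-1×II-2: Ff|FF
F/III-2 aff II-1×II-2: Ff|FF
F/III-3 aff II-5×II-4: Ff|FF
⇒ F over [I-1,I-2,II-1,II-2,II-3,II-4,II-5,III-1,III-2,III-3]: 80 consistent
K/I-1 un ·: kk
K/I-2 un ·: kk
K/II-1 un I-1×I-2: kk
K/II-2 aff ·: Kk|KK
K/II-3 un I-1×I-2: kk
K/II-4 un I-1×I-2: kk
K/II-5 aff ·: Kk|KK
K/III-1 aff II-1×II-2: Kk
K/III-2 aff II-1×II-2: Kk
K/III-3 aff II-5×II-4: Kk
⇒ K over [I-1,I-2,II-1,II-2,II-3,II-4,II-5,III-1,III-2,III-3]: 4 consistent

III-2 ∈ {FF Kk, Ff Kk}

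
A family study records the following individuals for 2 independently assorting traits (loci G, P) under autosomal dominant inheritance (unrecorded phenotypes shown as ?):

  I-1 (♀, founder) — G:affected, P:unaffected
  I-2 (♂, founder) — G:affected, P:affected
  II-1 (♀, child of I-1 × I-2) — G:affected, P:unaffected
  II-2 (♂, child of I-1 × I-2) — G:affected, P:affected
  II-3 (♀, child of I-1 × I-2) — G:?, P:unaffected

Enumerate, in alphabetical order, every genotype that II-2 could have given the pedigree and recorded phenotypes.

II-2 ∈ {GG Pp, Gg Pp}

G/I-1 aff ·: Gg|GG
G/I-2 aff ·: Gg|GG
G/II-1 aff I-1×I-2: Gg|GG
G/II-2 aff I-1×I-2: Gg|GG
G/II-3 ? I-1×I-2: gg|Gg|GG
⇒ G over [I-1,I-2,II-1,II-2,II-3]: 29 consistent
P/I-1 un ·: pp
P/I-2 aff ·: Pp
P/II-1 un I-1×I-2: pp
P/II-2 aff I-1×I-2: Pp
P/II-3 un I-1×I-2: pp
⇒ P over [I-1,I-2,II-1,II-2,II-3]: 1 consistent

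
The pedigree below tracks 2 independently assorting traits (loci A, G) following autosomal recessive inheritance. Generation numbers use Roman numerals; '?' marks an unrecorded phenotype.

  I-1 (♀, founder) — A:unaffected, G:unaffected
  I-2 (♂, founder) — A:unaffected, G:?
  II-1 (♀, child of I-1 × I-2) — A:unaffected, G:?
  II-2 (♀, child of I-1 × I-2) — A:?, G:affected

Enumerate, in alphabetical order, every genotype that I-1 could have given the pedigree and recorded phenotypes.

A/I-1 un ·: AA|Aa
A/I-2 un ·: AA|Aa
A/II-1 un I-1×I-2: AA|Aa
A/II-2 ? I-1×I-2: AA|Aa|aa
⇒ A over [I-1,I-2,II-1,II-2]: 15 consistent
G/I-1 un ·: Gg
G/I-2 ? ·: Gg|gg
G/II-1 ? I-1×I-2: GG|Gg|gg
G/II-2 aff I-1×I-2: gg
⇒ G over [I-1,I-2,II-1,II-2]: 5 consistent

I-1 ∈ {AA Gg, Aa Gg}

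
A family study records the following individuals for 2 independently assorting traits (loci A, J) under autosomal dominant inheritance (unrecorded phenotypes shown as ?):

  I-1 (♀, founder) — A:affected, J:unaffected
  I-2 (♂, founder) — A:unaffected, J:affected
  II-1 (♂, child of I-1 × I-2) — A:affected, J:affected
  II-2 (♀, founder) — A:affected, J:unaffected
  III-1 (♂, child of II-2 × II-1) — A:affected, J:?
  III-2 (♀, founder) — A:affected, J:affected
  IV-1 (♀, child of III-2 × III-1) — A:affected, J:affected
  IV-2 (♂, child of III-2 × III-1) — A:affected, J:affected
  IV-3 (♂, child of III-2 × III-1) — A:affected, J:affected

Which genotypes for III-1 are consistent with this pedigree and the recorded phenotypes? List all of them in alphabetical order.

III-1 ∈ {AA Jj, AA jj, Aa Jj, Aa jj}

A/I-1 aff ·: Aa|AA
A/I-2 un ·: aa
A/II-1 aff I-1×I-2: Aa
A/II-2 aff ·: Aa|AA
A/III-1 aff II-2×II-1: Aa|AA
A/III-2 aff ·: Aa|AA
A/IV-1 aff III-2×III-1: Aa|AA
A/IV-2 aff III-2×III-1: Aa|AA
A/IV-3 aff III-2×III-1: Aa|AA
⇒ A over [I-1,I-2,II-1,II-2,III-1,III-2,IV-1,IV-2,IV-3]: 100 consistent
J/I-1 un ·: jj
J/I-2 aff ·: Jj|JJ
J/II-1 aff I-1×I-2: Jj
J/II-2 un ·: jj
J/III-1 ? II-2×II-1: jj|Jj
J/III-2 aff ·: Jj|JJ
J/IV-1 aff III-2×III-1: Jj|JJ
J/IV-2 aff III-2×III-1: Jj|JJ
J/IV-3 aff III-2×III-1: Jj|JJ
⇒ J over [I-1,I-2,II-1,II-2,III-1,III-2,IV-1,IV-2,IV-3]: 36 consistent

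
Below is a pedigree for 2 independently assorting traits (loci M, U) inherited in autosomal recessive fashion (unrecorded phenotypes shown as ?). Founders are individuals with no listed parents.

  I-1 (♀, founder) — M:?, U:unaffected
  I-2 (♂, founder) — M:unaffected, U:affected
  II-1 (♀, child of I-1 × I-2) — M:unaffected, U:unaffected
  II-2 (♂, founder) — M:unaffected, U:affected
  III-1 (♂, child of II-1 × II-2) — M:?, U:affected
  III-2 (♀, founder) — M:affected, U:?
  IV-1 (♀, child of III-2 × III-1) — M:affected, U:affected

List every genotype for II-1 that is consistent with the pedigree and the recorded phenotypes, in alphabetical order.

M/I-1 ? ·: MM|Mm|mm
M/I-2 un ·: MM|Mm
M/II-1 un I-1×I-2: MM|Mm
M/II-2 un ·: MM|Mm
M/III-1 ? II-1×II-2: Mm|mm
M/III-2 aff ·: mm
M/IV-1 aff III-2×III-1: mm
⇒ M over [I-1,I-2,II-1,II-2,III-1,III-2,IV-1]: 19 consistent
U/I-1 un ·: UU|Uu
U/I-2 aff ·: uu
U/II-1 un I-1×I-2: Uu
U/II-2 aff ·: uu
U/III-1 aff II-1×II-2: uu
U/III-2 ? ·: Uu|uu
U/IV-1 aff III-2×III-1: uu
⇒ U over [I-1,I-2,II-1,II-2,III-1,III-2,IV-1]: 4 consistent

II-1 ∈ {MM Uu, Mm Uu}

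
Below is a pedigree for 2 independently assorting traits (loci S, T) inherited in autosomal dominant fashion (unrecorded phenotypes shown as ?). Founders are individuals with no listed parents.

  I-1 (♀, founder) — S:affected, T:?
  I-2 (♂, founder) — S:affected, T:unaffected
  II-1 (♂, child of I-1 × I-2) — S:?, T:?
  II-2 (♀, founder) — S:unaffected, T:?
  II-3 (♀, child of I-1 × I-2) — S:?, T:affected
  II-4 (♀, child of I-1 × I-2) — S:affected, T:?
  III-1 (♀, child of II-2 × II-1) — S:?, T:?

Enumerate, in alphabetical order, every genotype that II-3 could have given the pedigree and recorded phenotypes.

S/I-1 aff ·: Ss|SS
S/I-2 aff ·: Ss|SS
S/II-1 ? I-1×I-2: ss|Ss|SS
S/II-2 un ·: ss
S/II-3 ? I-1×I-2: ss|Ss|SS
S/II-4 aff I-1×I-2: Ss|SS
S/III-1 ? II-2×II-1: ss|Ss
⇒ S over [I-1,I-2,II-1,II-2,II-3,II-4,III-1]: 49 consistent
T/I-1 ? ·: Tt|TT
T/I-2 un ·: tt
T/II-1 ? I-1×I-2: tt|Tt
T/II-2 ? ·: tt|Tt|TT
T/II-3 aff I-1×I-2: Tt
T/II-4 ? I-1×I-2: tt|Tt
T/III-1 ? II-2×II-1: tt|Tt|TT
⇒ T over [I-1,I-2,II-1,II-2,II-3,II-4,III-1]: 29 consistent

II-3 ∈ {SS Tt, Ss Tt, ss Tt}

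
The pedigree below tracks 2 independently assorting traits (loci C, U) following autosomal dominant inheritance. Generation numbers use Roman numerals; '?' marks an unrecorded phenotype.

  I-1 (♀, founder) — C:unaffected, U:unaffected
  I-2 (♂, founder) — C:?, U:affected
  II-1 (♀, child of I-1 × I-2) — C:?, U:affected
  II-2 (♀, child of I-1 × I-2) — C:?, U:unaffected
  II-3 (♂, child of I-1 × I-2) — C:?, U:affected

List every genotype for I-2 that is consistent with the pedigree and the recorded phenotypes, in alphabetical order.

C/I-1 un ·: cc
C/I-2 ? ·: cc|Cc|CC
C/II-1 ? I-1×I-2: cc|Cc
C/II-2 ? I-1×I-2: cc|Cc
C/II-3 ? I-1×I-2: cc|Cc
⇒ C over [I-1,I-2,II-1,II-2,II-3]: 10 consistent
U/I-1 un ·: uu
U/I-2 aff ·: Uu
U/II-1 aff I-1×I-2: Uu
U/II-2 un I-1×I-2: uu
U/II-3 aff I-1×I-2: Uu
⇒ U over [I-1,I-2,II-1,II-2,II-3]: 1 consistent

I-2 ∈ {CC Uu, Cc Uu, cc Uu}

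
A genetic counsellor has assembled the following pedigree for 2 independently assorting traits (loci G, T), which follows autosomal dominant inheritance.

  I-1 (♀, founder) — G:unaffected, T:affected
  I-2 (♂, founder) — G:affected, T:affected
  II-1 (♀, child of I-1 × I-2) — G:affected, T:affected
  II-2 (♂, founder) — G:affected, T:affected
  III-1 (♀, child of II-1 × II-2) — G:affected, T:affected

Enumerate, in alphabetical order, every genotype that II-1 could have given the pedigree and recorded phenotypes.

G/I-1 un ·: gg
G/I-2 aff ·: Gg|GG
G/II-1 aff I-1×I-2: Gg
G/II-2 aff ·: Gg|GG
G/III-1 aff II-1×II-2: Gg|GG
⇒ G over [I-1,I-2,II-1,II-2,III-1]: 8 consistent
T/I-1 aff ·: Tt|TT
T/I-2 aff ·: Tt|TT
T/II-1 aff I-1×I-2: Tt|TT
T/II-2 aff ·: Tt|TT
T/III-1 aff II-1×II-2: Tt|TT
⇒ T over [I-1,I-2,II-1,II-2,III-1]: 24 consistent

II-1 ∈ {Gg TT, Gg Tt}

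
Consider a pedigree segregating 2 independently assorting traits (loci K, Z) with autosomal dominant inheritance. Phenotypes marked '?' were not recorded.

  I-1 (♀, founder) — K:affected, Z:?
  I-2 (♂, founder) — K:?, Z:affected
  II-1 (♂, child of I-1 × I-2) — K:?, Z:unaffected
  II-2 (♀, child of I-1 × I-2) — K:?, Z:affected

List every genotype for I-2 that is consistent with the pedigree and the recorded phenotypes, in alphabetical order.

K/I-1 aff ·: Kk|KK
K/I-2 ? ·: kk|Kk|KK
K/II-1 ? I-1×I-2: kk|Kk|KK
K/II-2 ? I-1×I-2: kk|Kk|KK
⇒ K over [I-1,I-2,II-1,II-2]: 23 consistent
Z/I-1 ? ·: zz|Zz
Z/I-2 aff ·: Zz
Z/II-1 un I-1×I-2: zz
Z/II-2 aff I-1×I-2: Zz|ZZ
⇒ Z over [I-1,I-2,II-1,II-2]: 3 consistent

I-2 ∈ {KK Zz, Kk Zz, kk Zz}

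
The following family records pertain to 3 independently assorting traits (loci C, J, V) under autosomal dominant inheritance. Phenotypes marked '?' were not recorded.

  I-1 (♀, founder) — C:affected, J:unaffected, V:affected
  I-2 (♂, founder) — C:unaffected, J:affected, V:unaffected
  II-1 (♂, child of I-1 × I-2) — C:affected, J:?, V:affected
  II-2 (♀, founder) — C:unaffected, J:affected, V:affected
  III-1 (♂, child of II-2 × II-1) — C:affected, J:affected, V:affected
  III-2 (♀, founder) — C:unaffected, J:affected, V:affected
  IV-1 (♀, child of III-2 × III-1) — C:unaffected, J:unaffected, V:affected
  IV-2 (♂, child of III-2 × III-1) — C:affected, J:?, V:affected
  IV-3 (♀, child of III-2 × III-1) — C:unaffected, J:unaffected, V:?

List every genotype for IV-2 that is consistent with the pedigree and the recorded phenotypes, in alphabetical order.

IV-2 ∈ {Cc JJ VV, Cc JJ Vv, Cc Jj VV, Cc Jj Vv, Cc jj VV, Cc jj Vv}

C/I-1 aff ·: Cc|CC
C/I-2 un ·: cc
C/II-1 aff I-1×I-2: Cc
C/II-2 un ·: cc
C/III-1 aff II-2×II-1: Cc
C/III-2 un ·: cc
C/IV-1 un III-2×III-1: cc
C/IV-2 aff III-2×III-1: Cc
C/IV-3 un III-2×III-1: cc
⇒ C over [I-1,I-2,II-1,II-2,III-1,III-2,IV-1,IV-2,IV-3]: 2 consistent
J/I-1 un ·: jj
J/I-2 aff ·: Jj|JJ
J/II-1 ? I-1×I-2: jj|Jj
J/II-2 aff ·: Jj|JJ
J/III-1 aff II-2×II-1: Jj
J/III-2 aff ·: Jj
J/IV-1 un III-2×III-1: jj
J/IV-2 ? III-2×III-1: jj|Jj|JJ
J/IV-3 un III-2×III-1: jj
⇒ J over [I-1,I-2,II-1,II-2,III-1,III-2,IV-1,IV-2,IV-3]: 18 consistent
V/I-1 aff ·: Vv|VV
V/I-2 un ·: vv
V/II-1 aff I-1×I-2: Vv
V/II-2 aff ·: Vv|VV
V/III-1 aff II-2×II-1: Vv|VV
V/III-2 aff ·: Vv|VV
V/IV-1 aff III-2×III-1: Vv|VV
V/IV-2 aff III-2×III-1: Vv|VV
V/IV-3 ? III-2×III-1: vv|Vv|VV
⇒ V over [I-1,I-2,II-1,II-2,III-1,III-2,IV-1,IV-2,IV-3]: 116 consistent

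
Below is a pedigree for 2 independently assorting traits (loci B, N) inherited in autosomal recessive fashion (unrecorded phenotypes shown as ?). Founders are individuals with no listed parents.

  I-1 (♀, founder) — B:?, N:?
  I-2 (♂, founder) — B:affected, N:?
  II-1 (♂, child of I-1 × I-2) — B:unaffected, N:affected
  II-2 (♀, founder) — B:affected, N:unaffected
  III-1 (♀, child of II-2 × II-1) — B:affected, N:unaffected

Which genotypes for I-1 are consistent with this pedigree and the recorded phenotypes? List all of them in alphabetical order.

I-1 ∈ {BB Nn, BB nn, Bb Nn, Bb nn}

B/I-1 ? ·: BB|Bb
B/I-2 aff ·: bb
B/II-1 un I-1×I-2: Bb
B/II-2 aff ·: bb
B/III-1 aff II-2×II-1: bb
⇒ B over [I-1,I-2,II-1,II-2,III-1]: 2 consistent
N/I-1 ? ·: Nn|nn
N/I-2 ? ·: Nn|nn
N/II-1 aff I-1×I-2: nn
N/II-2 un ·: NN|Nn
N/III-1 un II-2×II-1: Nn
⇒ N over [I-1,I-2,II-1,II-2,III-1]: 8 consistent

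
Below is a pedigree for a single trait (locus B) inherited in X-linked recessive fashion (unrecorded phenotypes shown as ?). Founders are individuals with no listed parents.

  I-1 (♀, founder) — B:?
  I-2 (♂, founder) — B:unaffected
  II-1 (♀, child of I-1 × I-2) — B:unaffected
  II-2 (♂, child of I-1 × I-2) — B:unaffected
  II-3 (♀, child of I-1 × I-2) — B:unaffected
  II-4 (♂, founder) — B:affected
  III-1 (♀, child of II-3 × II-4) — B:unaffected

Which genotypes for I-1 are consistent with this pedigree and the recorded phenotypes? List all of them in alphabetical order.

B/I-1 ? ·: X^BX^B|X^BX^b
B/I-2 un ·: X^BY
B/II-1 un I-1×I-2: X^BX^B|X^BX^b
B/II-2 un I-1×I-2: X^BY
B/II-3 un I-1×I-2: X^BX^B|X^BX^b
B/II-4 aff ·: X^bY
B/III-1 un II-3×II-4: X^BX^b
⇒ B over [I-1,I-2,II-1,II-2,II-3,II-4,III-1]: 5 consistent

I-1 ∈ {X^BX^B, X^BX^b}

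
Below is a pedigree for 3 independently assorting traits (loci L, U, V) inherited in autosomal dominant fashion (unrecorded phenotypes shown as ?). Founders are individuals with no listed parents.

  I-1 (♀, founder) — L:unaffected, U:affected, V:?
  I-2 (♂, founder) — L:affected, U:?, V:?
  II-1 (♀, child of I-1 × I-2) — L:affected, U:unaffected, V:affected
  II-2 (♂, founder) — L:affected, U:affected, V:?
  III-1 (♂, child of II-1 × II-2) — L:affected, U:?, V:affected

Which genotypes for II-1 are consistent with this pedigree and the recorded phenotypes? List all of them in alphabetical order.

II-1 ∈ {Ll uu VV, Ll uu Vv}

L/I-1 un ·: ll
L/I-2 aff ·: Ll|LL
L/II-1 aff I-1×I-2: Ll
L/II-2 aff ·: Ll|LL
L/III-1 aff II-1×II-2: Ll|LL
⇒ L over [I-1,I-2,II-1,II-2,III-1]: 8 consistent
U/I-1 aff ·: Uu
U/I-2 ? ·: uu|Uu
U/II-1 un I-1×I-2: uu
U/II-2 aff ·: Uu|UU
U/III-1 ? II-1×II-2: uu|Uu
⇒ U over [I-1,I-2,II-1,II-2,III-1]: 6 consistent
V/I-1 ? ·: vv|Vv|VV
V/I-2 ? ·: vv|Vv|VV
V/II-1 aff I-1×I-2: Vv|VV
V/II-2 ? ·: vv|Vv|VV
V/III-1 aff II-1×II-2: Vv|VV
⇒ V over [I-1,I-2,II-1,II-2,III-1]: 51 consistent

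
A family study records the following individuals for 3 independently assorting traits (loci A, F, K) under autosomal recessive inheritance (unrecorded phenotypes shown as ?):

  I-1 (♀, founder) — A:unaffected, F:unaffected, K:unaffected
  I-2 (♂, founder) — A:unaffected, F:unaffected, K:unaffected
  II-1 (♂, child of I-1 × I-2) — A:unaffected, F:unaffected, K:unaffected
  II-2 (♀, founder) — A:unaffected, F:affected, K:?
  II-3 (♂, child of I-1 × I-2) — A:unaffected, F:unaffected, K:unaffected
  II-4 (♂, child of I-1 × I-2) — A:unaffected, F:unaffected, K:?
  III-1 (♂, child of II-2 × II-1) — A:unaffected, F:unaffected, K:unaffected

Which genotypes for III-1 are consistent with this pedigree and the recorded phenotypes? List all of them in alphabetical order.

III-1 ∈ {AA Ff KK, AA Ff Kk, Aa Ff KK, Aa Ff Kk}

A/I-1 un ·: AA|Aa
A/I-2 un ·: AA|Aa
A/II-1 un I-1×I-2: AA|Aa
A/II-2 un ·: AA|Aa
A/II-3 un I-1×I-2: AA|Aa
A/II-4 un I-1×I-2: AA|Aa
A/III-1 un II-2×II-1: AA|Aa
⇒ A over [I-1,I-2,II-1,II-2,II-3,II-4,III-1]: 87 consistent
F/I-1 un ·: FF|Ff
F/I-2 un ·: FF|Ff
F/II-1 un I-1×I-2: FF|Ff
F/II-2 aff ·: ff
F/II-3 un I-1×I-2: FF|Ff
F/II-4 un I-1×I-2: FF|Ff
F/III-1 un II-2×II-1: Ff
⇒ F over [I-1,I-2,II-1,II-2,II-3,II-4,III-1]: 25 consistent
K/I-1 un ·: KK|Kk
K/I-2 un ·: KK|Kk
K/II-1 un I-1×I-2: KK|Kk
K/II-2 ? ·: KK|Kk|kk
K/II-3 un I-1×I-2: KK|Kk
K/II-4 ? I-1×I-2: KK|Kk|kk
K/III-1 un II-2×II-1: KK|Kk
⇒ K over [I-1,I-2,II-1,II-2,II-3,II-4,III-1]: 130 consistent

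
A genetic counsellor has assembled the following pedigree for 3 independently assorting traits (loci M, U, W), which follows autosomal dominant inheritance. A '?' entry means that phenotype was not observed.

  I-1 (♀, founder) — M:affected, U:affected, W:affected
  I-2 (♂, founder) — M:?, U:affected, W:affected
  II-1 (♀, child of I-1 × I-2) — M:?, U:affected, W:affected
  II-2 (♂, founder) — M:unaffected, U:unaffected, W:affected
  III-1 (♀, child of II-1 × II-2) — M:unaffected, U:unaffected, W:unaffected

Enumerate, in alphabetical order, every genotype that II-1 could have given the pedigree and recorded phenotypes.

M/I-1 aff ·: Mm|MM
M/I-2 ? ·: mm|Mm|MM
M/II-1 ? I-1×I-2: mm|Mm
M/II-2 un ·: mm
M/III-1 un II-1×II-2: mm
⇒ M over [I-1,I-2,II-1,II-2,III-1]: 7 consistent
U/I-1 aff ·: Uu|UU
U/I-2 aff ·: Uu|UU
U/II-1 aff I-1×I-2: Uu
U/II-2 un ·: uu
U/III-1 un II-1×II-2: uu
⇒ U over [I-1,I-2,II-1,II-2,III-1]: 3 consistent
W/I-1 aff ·: Ww|WW
W/I-2 aff ·: Ww|WW
W/II-1 aff I-1×I-2: Ww
W/II-2 aff ·: Ww
W/III-1 un II-1×II-2: ww
⇒ W over [I-1,I-2,II-1,II-2,III-1]: 3 consistent

II-1 ∈ {Mm Uu Ww, mm Uu Ww}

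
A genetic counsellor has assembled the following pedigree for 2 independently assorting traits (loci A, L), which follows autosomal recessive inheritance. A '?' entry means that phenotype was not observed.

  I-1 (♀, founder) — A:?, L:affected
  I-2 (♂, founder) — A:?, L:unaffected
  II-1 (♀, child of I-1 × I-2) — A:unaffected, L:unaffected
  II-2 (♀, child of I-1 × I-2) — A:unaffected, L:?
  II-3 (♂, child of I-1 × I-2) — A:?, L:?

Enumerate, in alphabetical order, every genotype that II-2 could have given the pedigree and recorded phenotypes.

II-2 ∈ {AA Ll, AA ll, Aa Ll, Aa ll}

A/I-1 ? ·: AA|Aa|aa
A/I-2 ? ·: AA|Aa|aa
A/II-1 un I-1×I-2: AA|Aa
A/II-2 un I-1×I-2: AA|Aa
A/II-3 ? I-1×I-2: AA|Aa|aa
⇒ A over [I-1,I-2,II-1,II-2,II-3]: 35 consistent
L/I-1 aff ·: ll
L/I-2 un ·: LL|Ll
L/II-1 un I-1×I-2: Ll
L/II-2 ? I-1×I-2: Ll|ll
L/II-3 ? I-1×I-2: Ll|ll
⇒ L over [I-1,I-2,II-1,II-2,II-3]: 5 consistent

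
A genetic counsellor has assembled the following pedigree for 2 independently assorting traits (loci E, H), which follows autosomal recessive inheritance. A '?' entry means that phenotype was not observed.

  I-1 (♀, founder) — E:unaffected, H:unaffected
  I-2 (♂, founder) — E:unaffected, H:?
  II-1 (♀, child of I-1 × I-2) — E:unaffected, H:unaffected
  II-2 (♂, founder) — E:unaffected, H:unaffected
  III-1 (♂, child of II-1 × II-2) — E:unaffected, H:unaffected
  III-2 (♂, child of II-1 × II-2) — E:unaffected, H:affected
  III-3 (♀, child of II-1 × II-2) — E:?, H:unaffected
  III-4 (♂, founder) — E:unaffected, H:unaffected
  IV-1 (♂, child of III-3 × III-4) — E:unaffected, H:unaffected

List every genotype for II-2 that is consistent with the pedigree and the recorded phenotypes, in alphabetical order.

E/I-1 un ·: EE|Ee
E/I-2 un ·: EE|Ee
E/II-1 un I-1×I-2: EE|Ee
E/II-2 un ·: EE|Ee
E/III-1 un II-1×II-2: EE|Ee
E/III-2 un II-1×II-2: EE|Ee
E/III-3 ? II-1×II-2: EE|Ee|ee
E/III-4 un ·: EE|Ee
E/IV-1 un III-3×III-4: EE|Ee
⇒ E over [I-1,I-2,II-1,II-2,III-1,III-2,III-3,III-4,IV-1]: 316 consistent
H/I-1 un ·: HH|Hh
H/I-2 ? ·: HH|Hh|hh
H/II-1 un I-1×I-2: Hh
H/II-2 un ·: Hh
H/III-1 un II-1×II-2: HH|Hh
H/III-2 aff II-1×II-2: hh
H/III-3 un II-1×II-2: HH|Hh
H/III-4 un ·: HH|Hh
H/IV-1 un III-3×III-4: HH|Hh
⇒ H over [I-1,I-2,II-1,II-2,III-1,III-2,III-3,III-4,IV-1]: 70 consistent

II-2 ∈ {EE Hh, Ee Hh}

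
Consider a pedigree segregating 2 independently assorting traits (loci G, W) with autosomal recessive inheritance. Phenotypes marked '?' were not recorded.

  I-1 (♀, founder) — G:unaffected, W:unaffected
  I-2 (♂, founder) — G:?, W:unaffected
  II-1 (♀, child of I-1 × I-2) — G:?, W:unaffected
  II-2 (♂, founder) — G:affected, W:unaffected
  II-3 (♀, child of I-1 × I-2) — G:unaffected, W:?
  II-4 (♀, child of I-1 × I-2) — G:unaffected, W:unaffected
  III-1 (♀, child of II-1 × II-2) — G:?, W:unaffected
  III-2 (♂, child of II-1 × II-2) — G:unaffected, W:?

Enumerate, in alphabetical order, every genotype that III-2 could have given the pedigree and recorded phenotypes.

G/I-1 un ·: GG|Gg
G/I-2 ? ·: GG|Gg|gg
G/II-1 ? I-1×I-2: GG|Gg
G/II-2 aff ·: gg
G/II-3 un I-1×I-2: GG|Gg
G/II-4 un I-1×I-2: GG|Gg
G/III-1 ? II-1×II-2: Gg|gg
G/III-2 un II-1×II-2: Gg
⇒ G over [I-1,I-2,II-1,II-2,II-3,II-4,III-1,III-2]: 41 consistent
W/I-1 un ·: WW|Ww
W/I-2 un ·: WW|Ww
W/II-1 un I-1×I-2: WW|Ww
W/II-2 un ·: WW|Ww
W/II-3 ? I-1×I-2: WW|Ww|ww
W/II-4 un I-1×I-2: WW|Ww
W/III-1 un II-1×II-2: WW|Ww
W/III-2 ? II-1×II-2: WW|Ww|ww
⇒ W over [I-1,I-2,II-1,II-2,II-3,II-4,III-1,III-2]: 215 consistent

III-2 ∈ {Gg WW, Gg Ww, Gg ww}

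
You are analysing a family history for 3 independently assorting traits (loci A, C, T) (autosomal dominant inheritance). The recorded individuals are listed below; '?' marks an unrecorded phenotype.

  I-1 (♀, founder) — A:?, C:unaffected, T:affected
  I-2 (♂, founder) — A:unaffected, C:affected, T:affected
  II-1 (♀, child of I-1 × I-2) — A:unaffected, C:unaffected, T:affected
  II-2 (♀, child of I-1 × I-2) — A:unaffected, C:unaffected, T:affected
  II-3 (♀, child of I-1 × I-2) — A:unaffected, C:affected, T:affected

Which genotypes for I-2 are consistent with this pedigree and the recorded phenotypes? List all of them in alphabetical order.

A/I-1 ? ·: aa|Aa
A/I-2 un ·: aa
A/II-1 un I-1×I-2: aa
A/II-2 un I-1×I-2: aa
A/II-3 un I-1×I-2: aa
⇒ A over [I-1,I-2,II-1,II-2,II-3]: 2 consistent
C/I-1 un ·: cc
C/I-2 aff ·: Cc
C/II-1 un I-1×I-2: cc
C/II-2 un I-1×I-2: cc
C/II-3 aff I-1×I-2: Cc
⇒ C over [I-1,I-2,II-1,II-2,II-3]: 1 consistent
T/I-1 aff ·: Tt|TT
T/I-2 aff ·: Tt|TT
T/II-1 aff I-1×I-2: Tt|TT
T/II-2 aff I-1×I-2: Tt|TT
T/II-3 aff I-1×I-2: Tt|TT
⇒ T over [I-1,I-2,II-1,II-2,II-3]: 25 consistent

I-2 ∈ {aa Cc TT, aa Cc Tt}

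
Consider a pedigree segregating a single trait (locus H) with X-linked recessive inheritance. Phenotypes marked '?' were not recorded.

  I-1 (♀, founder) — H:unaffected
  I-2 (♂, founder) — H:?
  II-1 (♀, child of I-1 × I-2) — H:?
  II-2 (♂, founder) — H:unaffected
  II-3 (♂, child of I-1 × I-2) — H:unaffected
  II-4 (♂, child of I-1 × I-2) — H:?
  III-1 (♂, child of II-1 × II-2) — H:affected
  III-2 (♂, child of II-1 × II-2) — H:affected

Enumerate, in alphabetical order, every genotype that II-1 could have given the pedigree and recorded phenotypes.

II-1 ∈ {X^HX^h, X^hX^h}

H/I-1 un ·: X^HX^H|X^HX^h
H/I-2 ? ·: X^HY|X^hY
H/II-1 ? I-1×I-2: X^HX^h|X^hX^h
H/II-2 un ·: X^HY
H/II-3 un I-1×I-2: X^HY
H/II-4 ? I-1×I-2: X^HY|X^hY
H/III-1 aff II-1×II-2: X^hY
H/III-2 aff II-1×II-2: X^hY
⇒ H over [I-1,I-2,II-1,II-2,II-3,II-4,III-1,III-2]: 7 consistent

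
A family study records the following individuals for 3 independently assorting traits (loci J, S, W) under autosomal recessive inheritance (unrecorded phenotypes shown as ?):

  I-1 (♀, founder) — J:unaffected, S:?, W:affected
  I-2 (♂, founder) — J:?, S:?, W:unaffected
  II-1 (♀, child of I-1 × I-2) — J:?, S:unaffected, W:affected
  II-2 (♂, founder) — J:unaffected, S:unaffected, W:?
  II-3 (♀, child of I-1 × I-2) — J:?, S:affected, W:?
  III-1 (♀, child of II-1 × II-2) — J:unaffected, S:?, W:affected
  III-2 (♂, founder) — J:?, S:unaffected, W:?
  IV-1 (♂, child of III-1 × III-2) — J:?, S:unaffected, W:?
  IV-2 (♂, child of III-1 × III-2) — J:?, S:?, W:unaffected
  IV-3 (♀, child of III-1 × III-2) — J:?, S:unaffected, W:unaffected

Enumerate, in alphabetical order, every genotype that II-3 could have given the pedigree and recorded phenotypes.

J/I-1 un ·: JJ|Jj
J/I-2 ? ·: JJ|Jj|jj
J/II-1 ? I-1×I-2: JJ|Jj|jj
J/II-2 un ·: JJ|Jj
J/II-3 ? I-1×I-2: JJ|Jj|jj
J/III-1 un II-1×II-2: JJ|Jj
J/III-2 ? ·: JJ|Jj|jj
J/IV-1 ? III-1×III-2: JJ|Jj|jj
J/IV-2 ? III-1×III-2: JJ|Jj|jj
J/IV-3 ? III-1×III-2: JJ|Jj|jj
⇒ J over [I-1,I-2,II-1,II-2,II-3,III-1,III-2,IV-1,IV-2,IV-3]: 1994 consistent
S/I-1 ? ·: Ss|ss
S/I-2 ? ·: Ss|ss
S/II-1 un I-1×I-2: SS|Ss
S/II-2 un ·: SS|Ss
S/II-3 aff I-1×I-2: ss
S/III-1 ? II-1×II-2: SS|Ss|ss
S/III-2 un ·: SS|Ss
S/IV-1 un III-1×III-2: SS|Ss
S/IV-2 ? III-1×III-2: SS|Ss|ss
S/IV-3 un III-1×III-2: SS|Ss
⇒ S over [I-1,I-2,II-1,II-2,II-3,III-1,III-2,IV-1,IV-2,IV-3]: 221 consistent
W/I-1 aff ·: ww
W/I-2 un ·: Ww
W/II-1 aff I-1×I-2: ww
W/II-2 ? ·: Ww|ww
W/II-3 ? I-1×I-2: Ww|ww
W/III-1 aff II-1×II-2: ww
W/III-2 ? ·: WW|Ww
W/IV-1 ? III-1×III-2: Ww|ww
W/IV-2 un III-1×III-2: Ww
W/IV-3 un III-1×III-2: Ww
⇒ W over [I-1,I-2,II-1,II-2,II-3,III-1,III-2,IV-1,IV-2,IV-3]: 12 consistent

II-3 ∈ {JJ ss Ww, JJ ss ww, Jj ss Ww, Jj ss ww, jj ss Ww, jj ss ww}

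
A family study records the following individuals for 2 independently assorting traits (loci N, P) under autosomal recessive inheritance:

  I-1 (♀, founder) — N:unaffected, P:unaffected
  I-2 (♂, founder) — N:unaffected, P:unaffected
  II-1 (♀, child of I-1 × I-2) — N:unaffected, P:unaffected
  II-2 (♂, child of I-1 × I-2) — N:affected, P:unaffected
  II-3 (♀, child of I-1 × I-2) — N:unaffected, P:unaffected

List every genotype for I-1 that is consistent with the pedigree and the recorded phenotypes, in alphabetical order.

N/I-1 un ·: Nn
N/I-2 un ·: Nn
N/II-1 un I-1×I-2: NN|Nn
N/II-2 aff I-1×I-2: nn
N/II-3 un I-1×I-2: NN|Nn
⇒ N over [I-1,I-2,II-1,II-2,II-3]: 4 consistent
P/I-1 un ·: PP|Pp
P/I-2 un ·: PP|Pp
P/II-1 un I-1×I-2: PP|Pp
P/II-2 un I-1×I-2: PP|Pp
P/II-3 un I-1×I-2: PP|Pp
⇒ P over [I-1,I-2,II-1,II-2,II-3]: 25 consistent

I-1 ∈ {Nn PP, Nn Pp}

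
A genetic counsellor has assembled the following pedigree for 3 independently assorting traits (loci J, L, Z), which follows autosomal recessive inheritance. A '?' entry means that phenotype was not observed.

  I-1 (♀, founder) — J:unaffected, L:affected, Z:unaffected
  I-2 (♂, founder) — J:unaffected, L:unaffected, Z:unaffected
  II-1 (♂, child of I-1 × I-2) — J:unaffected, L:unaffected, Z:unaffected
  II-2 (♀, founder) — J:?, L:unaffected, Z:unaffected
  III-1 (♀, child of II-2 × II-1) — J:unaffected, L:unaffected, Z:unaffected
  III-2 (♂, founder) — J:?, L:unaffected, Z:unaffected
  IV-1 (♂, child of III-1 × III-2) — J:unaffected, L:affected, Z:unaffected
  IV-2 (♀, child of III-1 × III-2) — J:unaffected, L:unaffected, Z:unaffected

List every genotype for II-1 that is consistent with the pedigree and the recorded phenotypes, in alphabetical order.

II-1 ∈ {JJ Ll ZZ, JJ Ll Zz, Jj Ll ZZ, Jj Ll Zz}

J/I-1 un ·: JJ|Jj
J/I-2 un ·: JJ|Jj
J/II-1 un I-1×I-2: JJ|Jj
J/II-2 ? ·: JJ|Jj|jj
J/III-1 un II-2×II-1: JJ|Jj
J/III-2 ? ·: JJ|Jj|jj
J/IV-1 un III-1×III-2: JJ|Jj
J/IV-2 un III-1×III-2: JJ|Jj
⇒ J over [I-1,I-2,II-1,II-2,III-1,III-2,IV-1,IV-2]: 237 consistent
L/I-1 aff ·: ll
L/I-2 un ·: LL|Ll
L/II-1 un I-1×I-2: Ll
L/II-2 un ·: LL|Ll
L/III-1 un II-2×II-1: Ll
L/III-2 un ·: Ll
L/IV-1 aff III-1×III-2: ll
L/IV-2 un III-1×III-2: LL|Ll
⇒ L over [I-1,I-2,II-1,II-2,III-1,III-2,IV-1,IV-2]: 8 consistent
Z/I-1 un ·: ZZ|Zz
Z/I-2 un ·: ZZ|Zz
Z/II-1 un I-1×I-2: ZZ|Zz
Z/II-2 un ·: ZZ|Zz
Z/III-1 un II-2×II-1: ZZ|Zz
Z/III-2 un ·: ZZ|Zz
Z/IV-1 un III-1×III-2: ZZ|Zz
Z/IV-2 un III-1×III-2: ZZ|Zz
⇒ Z over [I-1,I-2,II-1,II-2,III-1,III-2,IV-1,IV-2]: 150 consistent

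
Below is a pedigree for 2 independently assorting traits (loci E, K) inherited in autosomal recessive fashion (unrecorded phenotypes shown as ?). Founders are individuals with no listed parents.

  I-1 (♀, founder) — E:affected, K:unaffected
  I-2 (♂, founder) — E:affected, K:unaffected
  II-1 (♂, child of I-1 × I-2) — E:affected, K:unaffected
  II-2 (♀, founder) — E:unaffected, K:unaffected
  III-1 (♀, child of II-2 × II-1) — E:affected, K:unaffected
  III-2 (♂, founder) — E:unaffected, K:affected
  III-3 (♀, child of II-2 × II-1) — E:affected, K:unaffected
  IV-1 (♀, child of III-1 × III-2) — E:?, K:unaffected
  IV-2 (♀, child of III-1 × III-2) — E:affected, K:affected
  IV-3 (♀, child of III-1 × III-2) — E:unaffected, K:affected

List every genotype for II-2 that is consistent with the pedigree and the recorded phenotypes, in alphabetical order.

II-2 ∈ {Ee KK, Ee Kk}

E/I-1 aff ·: ee
E/I-2 aff ·: ee
E/II-1 aff I-1×I-2: ee
E/II-2 un ·: Ee
E/III-1 aff II-2×II-1: ee
E/III-2 un ·: Ee
E/III-3 aff II-2×II-1: ee
E/IV-1 ? III-1×III-2: Ee|ee
E/IV-2 aff III-1×III-2: ee
E/IV-3 un III-1×III-2: Ee
⇒ E over [I-1,I-2,II-1,II-2,III-1,III-2,III-3,IV-1,IV-2,IV-3]: 2 consistent
K/I-1 un ·: KK|Kk
K/I-2 un ·: KK|Kk
K/II-1 un I-1×I-2: KK|Kk
K/II-2 un ·: KK|Kk
K/III-1 un II-2×II-1: Kk
K/III-2 aff ·: kk
K/III-3 un II-2×II-1: KK|Kk
K/IV-1 un III-1×III-2: Kk
K/IV-2 aff III-1×III-2: kk
K/IV-3 aff III-1×III-2: kk
⇒ K over [I-1,I-2,II-1,II-2,III-1,III-2,III-3,IV-1,IV-2,IV-3]: 20 consistent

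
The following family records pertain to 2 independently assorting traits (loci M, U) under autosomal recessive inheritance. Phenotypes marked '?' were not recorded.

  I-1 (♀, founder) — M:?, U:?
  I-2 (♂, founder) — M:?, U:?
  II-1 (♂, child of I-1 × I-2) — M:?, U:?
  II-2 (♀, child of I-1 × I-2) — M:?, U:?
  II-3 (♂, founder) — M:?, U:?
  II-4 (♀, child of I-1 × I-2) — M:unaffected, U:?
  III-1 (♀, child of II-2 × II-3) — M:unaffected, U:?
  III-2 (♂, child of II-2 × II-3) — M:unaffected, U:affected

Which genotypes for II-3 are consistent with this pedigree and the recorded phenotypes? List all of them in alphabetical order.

II-3 ∈ {MM Uu, MM uu, Mm Uu, Mm uu, mm Uu, mm uu}

M/I-1 ? ·: MM|Mm|mm
M/I-2 ? ·: MM|Mm|mm
M/II-1 ? I-1×I-2: MM|Mm|mm
M/II-2 ? I-1×I-2: MM|Mm|mm
M/II-3 ? ·: MM|Mm|mm
M/II-4 un I-1×I-2: MM|Mm
M/III-1 un II-2×II-3: MM|Mm
M/III-2 un II-2×II-3: MM|Mm
⇒ M over [I-1,I-2,II-1,II-2,II-3,II-4,III-1,III-2]: 290 consistent
U/I-1 ? ·: UU|Uu|uu
U/I-2 ? ·: UU|Uu|uu
U/II-1 ? I-1×I-2: UU|Uu|uu
U/II-2 ? I-1×I-2: Uu|uu
U/II-3 ? ·: Uu|uu
U/II-4 ? I-1×I-2: UU|Uu|uu
U/III-1 ? II-2×II-3: UU|Uu|uu
U/III-2 aff II-2×II-3: uu
⇒ U over [I-1,I-2,II-1,II-2,II-3,II-4,III-1,III-2]: 189 consistent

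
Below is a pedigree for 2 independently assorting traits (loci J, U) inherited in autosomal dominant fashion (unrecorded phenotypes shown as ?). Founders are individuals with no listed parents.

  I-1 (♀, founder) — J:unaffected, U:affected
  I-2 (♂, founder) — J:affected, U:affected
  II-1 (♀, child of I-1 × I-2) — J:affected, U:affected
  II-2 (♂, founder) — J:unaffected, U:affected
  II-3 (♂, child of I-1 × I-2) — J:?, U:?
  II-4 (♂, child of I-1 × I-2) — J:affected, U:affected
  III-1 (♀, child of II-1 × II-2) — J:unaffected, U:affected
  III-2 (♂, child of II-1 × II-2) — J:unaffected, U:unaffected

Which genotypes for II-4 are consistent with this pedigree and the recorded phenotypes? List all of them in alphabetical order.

J/I-1 un ·: jj
J/I-2 aff ·: Jj|JJ
J/II-1 aff I-1×I-2: Jj
J/II-2 un ·: jj
J/II-3 ? I-1×I-2: jj|Jj
J/II-4 aff I-1×I-2: Jj
J/III-1 un II-1×II-2: jj
J/III-2 un II-1×II-2: jj
⇒ J over [I-1,I-2,II-1,II-2,II-3,II-4,III-1,III-2]: 3 consistent
U/I-1 aff ·: Uu|UU
U/I-2 aff ·: Uu|UU
U/II-1 aff I-1×I-2: Uu
U/II-2 aff ·: Uu
U/II-3 ? I-1×I-2: uu|Uu|UU
U/II-4 aff I-1×I-2: Uu|UU
U/III-1 aff II-1×II-2: Uu|UU
U/III-2 un II-1×II-2: uu
⇒ U over [I-1,I-2,II-1,II-2,II-3,II-4,III-1,III-2]: 28 consistent

II-4 ∈ {Jj UU, Jj Uu}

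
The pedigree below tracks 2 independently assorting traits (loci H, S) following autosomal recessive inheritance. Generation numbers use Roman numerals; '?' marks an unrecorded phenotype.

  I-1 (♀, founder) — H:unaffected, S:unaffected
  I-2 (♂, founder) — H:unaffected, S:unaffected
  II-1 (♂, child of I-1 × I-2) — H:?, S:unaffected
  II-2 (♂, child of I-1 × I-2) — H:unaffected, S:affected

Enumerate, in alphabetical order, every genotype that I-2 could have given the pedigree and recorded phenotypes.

I-2 ∈ {HH Ss, Hh Ss}

H/I-1 un ·: HH|Hh
H/I-2 un ·: HH|Hh
H/II-1 ? I-1×I-2: HH|Hh|hh
H/II-2 un I-1×I-2: HH|Hh
⇒ H over [I-1,I-2,II-1,II-2]: 15 consistent
S/I-1 un ·: Ss
S/I-2 un ·: Ss
S/II-1 un I-1×I-2: SS|Ss
S/II-2 aff I-1×I-2: ss
⇒ S over [I-1,I-2,II-1,II-2]: 2 consistent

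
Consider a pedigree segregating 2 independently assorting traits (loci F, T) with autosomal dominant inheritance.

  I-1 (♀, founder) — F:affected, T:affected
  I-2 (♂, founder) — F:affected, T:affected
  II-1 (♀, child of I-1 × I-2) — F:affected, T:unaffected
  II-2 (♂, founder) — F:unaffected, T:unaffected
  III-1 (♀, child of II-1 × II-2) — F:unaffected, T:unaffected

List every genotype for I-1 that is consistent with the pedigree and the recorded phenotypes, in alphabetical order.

I-1 ∈ {FF Tt, Ff Tt}

F/I-1 aff ·: Ff|FF
F/I-2 aff ·: Ff|FF
F/II-1 aff I-1×I-2: Ff
F/II-2 un ·: ff
F/III-1 un II-1×II-2: ff
⇒ F over [I-1,I-2,II-1,II-2,III-1]: 3 consistent
T/I-1 aff ·: Tt
T/I-2 aff ·: Tt
T/II-1 un I-1×I-2: tt
T/II-2 un ·: tt
T/III-1 un II-1×II-2: tt
⇒ T over [I-1,I-2,II-1,II-2,III-1]: 1 consistent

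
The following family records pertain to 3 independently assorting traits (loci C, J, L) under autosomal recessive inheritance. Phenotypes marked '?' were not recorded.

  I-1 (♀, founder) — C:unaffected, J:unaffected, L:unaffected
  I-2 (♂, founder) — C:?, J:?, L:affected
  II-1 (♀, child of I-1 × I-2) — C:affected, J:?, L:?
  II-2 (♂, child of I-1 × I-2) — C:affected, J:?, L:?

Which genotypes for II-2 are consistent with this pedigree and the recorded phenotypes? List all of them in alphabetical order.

C/I-1 un ·: Cc
C/I-2 ? ·: Cc|cc
C/II-1 aff I-1×I-2: cc
C/II-2 aff I-1×I-2: cc
⇒ C over [I-1,I-2,II-1,II-2]: 2 consistent
J/I-1 un ·: JJ|Jj
J/I-2 ? ·: JJ|Jj|jj
J/II-1 ? I-1×I-2: JJ|Jj|jj
J/II-2 ? I-1×I-2: JJ|Jj|jj
⇒ J over [I-1,I-2,II-1,II-2]: 23 consistent
L/I-1 un ·: LL|Ll
L/I-2 aff ·: ll
L/II-1 ? I-1×I-2: Ll|ll
L/II-2 ? I-1×I-2: Ll|ll
⇒ L over [I-1,I-2,II-1,II-2]: 5 consistent

II-2 ∈ {cc JJ Ll, cc JJ ll, cc Jj Ll, cc Jj ll, cc jj Ll, cc jj ll}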